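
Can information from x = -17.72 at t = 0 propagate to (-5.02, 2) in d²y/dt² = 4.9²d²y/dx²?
No. The domain of dependence is [-14.82, 4.78], and -17.72 is outside this interval.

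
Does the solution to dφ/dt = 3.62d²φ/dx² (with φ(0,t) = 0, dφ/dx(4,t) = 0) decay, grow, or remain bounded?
φ → 0. Heat escapes through the Dirichlet boundary.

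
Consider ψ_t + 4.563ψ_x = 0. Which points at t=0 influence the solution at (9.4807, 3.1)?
A single point: x = -4.6646. The characteristic through (9.4807, 3.1) is x - 4.563t = const, so x = 9.4807 - 4.563·3.1 = -4.6646.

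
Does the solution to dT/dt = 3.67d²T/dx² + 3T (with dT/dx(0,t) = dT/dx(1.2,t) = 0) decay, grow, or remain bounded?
T grows unboundedly. With Neumann BCs the constant mode has diffusion eigenvalue 0, so any r > 0 makes it grow like e^(3t); solution grows exponentially.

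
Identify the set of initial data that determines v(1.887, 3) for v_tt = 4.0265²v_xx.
Domain of dependence: [-10.1925, 13.9665]. Signals travel at speed 4.0265, so data within |x - 1.887| ≤ 4.0265·3 = 12.0795 can reach the point.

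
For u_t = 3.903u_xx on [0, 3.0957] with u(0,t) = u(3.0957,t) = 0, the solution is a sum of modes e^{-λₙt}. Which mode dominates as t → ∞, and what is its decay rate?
Eigenvalues: λₙ = 3.903n²π²/3.0957².
First three modes:
  n=1: λ₁ = 3.903π²/3.0957² ≈ 4.02
  n=2: λ₂ = 15.612π²/3.0957² ≈ 16.078 (4× faster decay)
  n=3: λ₃ = 35.127π²/3.0957² ≈ 36.176 (9× faster decay)
As t → ∞, higher modes decay exponentially faster. The n=1 mode dominates: u ~ c₁ sin(πx/3.0957) e^{-λ₁t}.
Decay rate: λ₁ = 3.903π²/3.0957² ≈ 4.02.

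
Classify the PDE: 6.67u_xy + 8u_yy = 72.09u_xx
Rewriting in standard form: -72.09u_xx + 6.67u_xy + 8u_yy = 0. A = -72.09, B = 6.67, C = 8. Discriminant B² - 4AC = 2351.3689. Since 2351.3689 > 0, hyperbolic.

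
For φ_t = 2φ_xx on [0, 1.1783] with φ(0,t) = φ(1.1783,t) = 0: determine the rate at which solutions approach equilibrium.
Eigenvalues: λₙ = 2n²π²/1.1783².
First three modes:
  n=1: λ₁ = 2π²/1.1783² ≈ 14.217
  n=2: λ₂ = 8π²/1.1783² ≈ 56.869 (4× faster decay)
  n=3: λ₃ = 18π²/1.1783² ≈ 127.956 (9× faster decay)
As t → ∞, higher modes decay exponentially faster. The n=1 mode dominates: φ ~ c₁ sin(πx/1.1783) e^{-λ₁t}.
Decay rate: λ₁ = 2π²/1.1783² ≈ 14.217.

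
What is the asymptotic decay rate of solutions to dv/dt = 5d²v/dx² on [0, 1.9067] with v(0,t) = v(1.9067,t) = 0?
Eigenvalues: λₙ = 5n²π²/1.9067².
First three modes:
  n=1: λ₁ = 5π²/1.9067² ≈ 13.574
  n=2: λ₂ = 20π²/1.9067² ≈ 54.296 (4× faster decay)
  n=3: λ₃ = 45π²/1.9067² ≈ 122.165 (9× faster decay)
As t → ∞, higher modes decay exponentially faster. The n=1 mode dominates: v ~ c₁ sin(πx/1.9067) e^{-λ₁t}.
Decay rate: λ₁ = 5π²/1.9067² ≈ 13.574.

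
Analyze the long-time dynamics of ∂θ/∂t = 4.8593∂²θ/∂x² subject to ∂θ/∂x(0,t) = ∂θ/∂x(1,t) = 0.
Long-time behavior: θ → constant (steady state). Heat is conserved (no flux at boundaries); solution approaches the spatial average.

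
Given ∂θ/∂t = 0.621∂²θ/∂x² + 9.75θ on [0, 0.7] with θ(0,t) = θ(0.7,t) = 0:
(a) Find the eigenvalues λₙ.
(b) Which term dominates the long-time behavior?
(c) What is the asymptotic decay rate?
Eigenvalues: λₙ = 0.621n²π²/0.7² - 9.75.
First three modes:
  n=1: λ₁ = 0.621π²/0.7² - 9.75 ≈ 2.758
  n=2: λ₂ = 2.484π²/0.7² - 9.75 ≈ 40.283
  n=3: λ₃ = 5.589π²/0.7² - 9.75 ≈ 102.824
Since 0.621π²/0.7² ≈ 12.508 > 9.75, all λₙ > 0.
The n=1 mode decays slowest → dominates as t → ∞.
Asymptotic: θ ~ c₁ sin(πx/0.7) e^{-λ₁t} with decay rate λ₁ ≈ 2.758.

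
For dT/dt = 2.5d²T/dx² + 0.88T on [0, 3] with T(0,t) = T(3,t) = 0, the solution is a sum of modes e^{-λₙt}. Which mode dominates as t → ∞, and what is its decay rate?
Eigenvalues: λₙ = 2.5n²π²/3² - 0.88.
First three modes:
  n=1: λ₁ = 2.5π²/3² - 0.88 ≈ 1.862
  n=2: λ₂ = 10π²/3² - 0.88 ≈ 10.086
  n=3: λ₃ = 22.5π²/3² - 0.88 ≈ 23.794
Since 2.5π²/3² ≈ 2.742 > 0.88, all λₙ > 0.
The n=1 mode decays slowest → dominates as t → ∞.
Asymptotic: T ~ c₁ sin(πx/3) e^{-λ₁t} with decay rate λ₁ ≈ 1.862.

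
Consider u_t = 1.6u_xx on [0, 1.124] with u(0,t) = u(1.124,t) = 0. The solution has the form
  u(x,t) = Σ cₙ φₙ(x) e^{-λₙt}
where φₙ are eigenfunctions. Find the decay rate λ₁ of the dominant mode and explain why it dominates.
Eigenvalues: λₙ = 1.6n²π²/1.124².
First three modes:
  n=1: λ₁ = 1.6π²/1.124² ≈ 12.499
  n=2: λ₂ = 6.4π²/1.124² ≈ 49.997 (4× faster decay)
  n=3: λ₃ = 14.4π²/1.124² ≈ 112.494 (9× faster decay)
As t → ∞, higher modes decay exponentially faster. The n=1 mode dominates: u ~ c₁ sin(πx/1.124) e^{-λ₁t}.
Decay rate: λ₁ = 1.6π²/1.124² ≈ 12.499.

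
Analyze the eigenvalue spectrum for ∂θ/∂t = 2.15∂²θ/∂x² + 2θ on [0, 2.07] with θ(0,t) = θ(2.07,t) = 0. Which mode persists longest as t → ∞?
Eigenvalues: λₙ = 2.15n²π²/2.07² - 2.
First three modes:
  n=1: λ₁ = 2.15π²/2.07² - 2 ≈ 2.952
  n=2: λ₂ = 8.6π²/2.07² - 2 ≈ 17.809
  n=3: λ₃ = 19.35π²/2.07² - 2 ≈ 42.57
Since 2.15π²/2.07² ≈ 4.952 > 2, all λₙ > 0.
The n=1 mode decays slowest → dominates as t → ∞.
Asymptotic: θ ~ c₁ sin(πx/2.07) e^{-λ₁t} with decay rate λ₁ ≈ 2.952.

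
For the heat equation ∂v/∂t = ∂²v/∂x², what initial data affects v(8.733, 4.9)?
The entire real line. The heat equation has infinite propagation speed: any initial disturbance instantly affects all points (though exponentially small far away).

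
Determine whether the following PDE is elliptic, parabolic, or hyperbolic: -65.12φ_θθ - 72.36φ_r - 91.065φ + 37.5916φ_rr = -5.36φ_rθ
Rewriting in standard form: 37.5916φ_rr + 5.36φ_rθ - 65.12φ_θθ - 72.36φ_r - 91.065φ = 0. Coefficients: A = 37.5916, B = 5.36, C = -65.12. B² - 4AC = 9820.589568, which is positive, so the equation is hyperbolic.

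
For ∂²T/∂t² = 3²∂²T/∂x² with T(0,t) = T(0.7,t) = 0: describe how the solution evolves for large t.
T oscillates (no decay). Energy is conserved; the solution oscillates indefinitely as standing waves.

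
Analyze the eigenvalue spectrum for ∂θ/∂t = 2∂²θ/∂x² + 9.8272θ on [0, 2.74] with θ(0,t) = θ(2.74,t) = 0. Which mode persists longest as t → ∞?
Eigenvalues: λₙ = 2n²π²/2.74² - 9.8272.
First three modes:
  n=1: λ₁ = 2π²/2.74² - 9.8272 ≈ -7.198
  n=2: λ₂ = 8π²/2.74² - 9.8272 ≈ 0.69
  n=3: λ₃ = 18π²/2.74² - 9.8272 ≈ 13.836
Since 2π²/2.74² ≈ 2.629 < 9.8272, λ₁ < 0.
The n=1 mode grows fastest (−λₙ is largest for n=1) → dominates.
Asymptotic: θ ~ c₁ sin(πx/2.74) e^{7.198t} (exponential growth at rate −λ₁ ≈ 7.198).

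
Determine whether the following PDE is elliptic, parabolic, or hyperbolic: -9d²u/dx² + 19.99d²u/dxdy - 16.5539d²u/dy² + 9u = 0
Coefficients: A = -9, B = 19.99, C = -16.5539. B² - 4AC = -196.3403, which is negative, so the equation is elliptic.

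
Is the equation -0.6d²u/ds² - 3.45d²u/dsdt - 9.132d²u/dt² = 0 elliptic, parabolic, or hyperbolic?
Computing B² - 4AC with A = -0.6, B = -3.45, C = -9.132: discriminant = -10.0143 (negative). Answer: elliptic.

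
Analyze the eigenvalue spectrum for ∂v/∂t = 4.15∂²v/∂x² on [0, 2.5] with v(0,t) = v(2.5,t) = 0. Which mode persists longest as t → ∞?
Eigenvalues: λₙ = 4.15n²π²/2.5².
First three modes:
  n=1: λ₁ = 4.15π²/2.5² ≈ 6.553
  n=2: λ₂ = 16.6π²/2.5² ≈ 26.214 (4× faster decay)
  n=3: λ₃ = 37.35π²/2.5² ≈ 58.981 (9× faster decay)
As t → ∞, higher modes decay exponentially faster. The n=1 mode dominates: v ~ c₁ sin(πx/2.5) e^{-λ₁t}.
Decay rate: λ₁ = 4.15π²/2.5² ≈ 6.553.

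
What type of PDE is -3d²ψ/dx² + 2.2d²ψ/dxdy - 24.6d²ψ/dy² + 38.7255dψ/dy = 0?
With A = -3, B = 2.2, C = -24.6, the discriminant is -290.36. This is an elliptic PDE.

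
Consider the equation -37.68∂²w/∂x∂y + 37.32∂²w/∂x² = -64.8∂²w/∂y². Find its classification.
Rewriting in standard form: 37.32∂²w/∂x² - 37.68∂²w/∂x∂y + 64.8∂²w/∂y² = 0. Elliptic. (A = 37.32, B = -37.68, C = 64.8 gives B² - 4AC = -8253.5616.)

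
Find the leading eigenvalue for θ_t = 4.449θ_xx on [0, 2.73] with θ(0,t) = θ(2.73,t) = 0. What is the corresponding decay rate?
Eigenvalues: λₙ = 4.449n²π²/2.73².
First three modes:
  n=1: λ₁ = 4.449π²/2.73² ≈ 5.892
  n=2: λ₂ = 17.796π²/2.73² ≈ 23.567 (4× faster decay)
  n=3: λ₃ = 40.041π²/2.73² ≈ 53.025 (9× faster decay)
As t → ∞, higher modes decay exponentially faster. The n=1 mode dominates: θ ~ c₁ sin(πx/2.73) e^{-λ₁t}.
Decay rate: λ₁ = 4.449π²/2.73² ≈ 5.892.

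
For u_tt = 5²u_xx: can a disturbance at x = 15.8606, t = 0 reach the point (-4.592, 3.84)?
No. The domain of dependence is [-23.792, 14.608], and 15.8606 is outside this interval.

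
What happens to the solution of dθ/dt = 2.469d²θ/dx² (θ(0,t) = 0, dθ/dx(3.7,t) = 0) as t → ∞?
θ → 0. Heat escapes through the Dirichlet boundary.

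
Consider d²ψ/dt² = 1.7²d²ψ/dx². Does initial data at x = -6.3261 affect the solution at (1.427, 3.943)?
No. The domain of dependence is [-5.2761, 8.1301], and -6.3261 is outside this interval.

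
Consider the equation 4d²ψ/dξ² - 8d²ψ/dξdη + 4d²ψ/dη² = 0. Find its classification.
Parabolic. (A = 4, B = -8, C = 4 gives B² - 4AC = 0.)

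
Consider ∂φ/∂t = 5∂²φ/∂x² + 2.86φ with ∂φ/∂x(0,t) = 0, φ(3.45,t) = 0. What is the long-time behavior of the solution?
As t → ∞, φ grows unboundedly. Reaction dominates diffusion (r=2.86 > κπ²/(4L²)≈1.04); solution grows exponentially.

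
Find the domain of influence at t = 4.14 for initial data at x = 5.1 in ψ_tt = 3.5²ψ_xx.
Domain of influence: [-9.39, 19.59]. Data at x = 5.1 spreads outward at speed 3.5.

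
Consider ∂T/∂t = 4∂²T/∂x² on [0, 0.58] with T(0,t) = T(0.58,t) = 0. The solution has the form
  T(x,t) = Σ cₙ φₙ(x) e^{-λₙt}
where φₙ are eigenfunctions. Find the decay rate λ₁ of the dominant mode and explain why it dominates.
Eigenvalues: λₙ = 4n²π²/0.58².
First three modes:
  n=1: λ₁ = 4π²/0.58² ≈ 117.356
  n=2: λ₂ = 16π²/0.58² ≈ 469.422 (4× faster decay)
  n=3: λ₃ = 36π²/0.58² ≈ 1056.2 (9× faster decay)
As t → ∞, higher modes decay exponentially faster. The n=1 mode dominates: T ~ c₁ sin(πx/0.58) e^{-λ₁t}.
Decay rate: λ₁ = 4π²/0.58² ≈ 117.356.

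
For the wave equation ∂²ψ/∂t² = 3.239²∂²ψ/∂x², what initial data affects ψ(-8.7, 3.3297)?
Domain of dependence: [-19.4848983, 2.0848983]. Signals travel at speed 3.239, so data within |x - -8.7| ≤ 3.239·3.3297 = 10.7848983 can reach the point.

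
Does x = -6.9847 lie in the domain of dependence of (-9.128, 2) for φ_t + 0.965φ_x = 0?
No. Only data at x = -11.058 affects (-9.128, 2). Advection has one-way propagation along characteristics.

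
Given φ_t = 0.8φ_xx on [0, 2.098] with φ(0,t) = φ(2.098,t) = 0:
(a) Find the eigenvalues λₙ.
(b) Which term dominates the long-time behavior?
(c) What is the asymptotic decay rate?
Eigenvalues: λₙ = 0.8n²π²/2.098².
First three modes:
  n=1: λ₁ = 0.8π²/2.098² ≈ 1.794
  n=2: λ₂ = 3.2π²/2.098² ≈ 7.175 (4× faster decay)
  n=3: λ₃ = 7.2π²/2.098² ≈ 16.144 (9× faster decay)
As t → ∞, higher modes decay exponentially faster. The n=1 mode dominates: φ ~ c₁ sin(πx/2.098) e^{-λ₁t}.
Decay rate: λ₁ = 0.8π²/2.098² ≈ 1.794.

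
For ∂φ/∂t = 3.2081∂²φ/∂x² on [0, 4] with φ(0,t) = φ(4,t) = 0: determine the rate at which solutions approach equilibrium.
Eigenvalues: λₙ = 3.2081n²π²/4².
First three modes:
  n=1: λ₁ = 3.2081π²/4² ≈ 1.979
  n=2: λ₂ = 12.8324π²/4² ≈ 7.916 (4× faster decay)
  n=3: λ₃ = 28.8729π²/4² ≈ 17.81 (9× faster decay)
As t → ∞, higher modes decay exponentially faster. The n=1 mode dominates: φ ~ c₁ sin(πx/4) e^{-λ₁t}.
Decay rate: λ₁ = 3.2081π²/4² ≈ 1.979.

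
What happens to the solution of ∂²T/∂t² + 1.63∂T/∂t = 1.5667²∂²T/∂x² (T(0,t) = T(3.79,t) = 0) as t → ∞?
T → 0. Damping (γ=1.63) dissipates energy; oscillations decay exponentially.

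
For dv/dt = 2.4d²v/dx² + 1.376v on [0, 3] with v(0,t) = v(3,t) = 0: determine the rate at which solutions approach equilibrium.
Eigenvalues: λₙ = 2.4n²π²/3² - 1.376.
First three modes:
  n=1: λ₁ = 2.4π²/3² - 1.376 ≈ 1.256
  n=2: λ₂ = 9.6π²/3² - 1.376 ≈ 9.152
  n=3: λ₃ = 21.6π²/3² - 1.376 ≈ 22.311
Since 2.4π²/3² ≈ 2.632 > 1.376, all λₙ > 0.
The n=1 mode decays slowest → dominates as t → ∞.
Asymptotic: v ~ c₁ sin(πx/3) e^{-λ₁t} with decay rate λ₁ ≈ 1.256.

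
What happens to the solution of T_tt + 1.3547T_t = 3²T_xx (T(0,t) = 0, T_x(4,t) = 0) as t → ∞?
T → 0. Damping (γ=1.3547) dissipates energy; oscillations decay exponentially.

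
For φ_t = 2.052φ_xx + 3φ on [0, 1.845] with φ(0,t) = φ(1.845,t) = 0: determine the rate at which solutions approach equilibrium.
Eigenvalues: λₙ = 2.052n²π²/1.845² - 3.
First three modes:
  n=1: λ₁ = 2.052π²/1.845² - 3 ≈ 2.95
  n=2: λ₂ = 8.208π²/1.845² - 3 ≈ 20.798
  n=3: λ₃ = 18.468π²/1.845² - 3 ≈ 50.546
Since 2.052π²/1.845² ≈ 5.95 > 3, all λₙ > 0.
The n=1 mode decays slowest → dominates as t → ∞.
Asymptotic: φ ~ c₁ sin(πx/1.845) e^{-λ₁t} with decay rate λ₁ ≈ 2.95.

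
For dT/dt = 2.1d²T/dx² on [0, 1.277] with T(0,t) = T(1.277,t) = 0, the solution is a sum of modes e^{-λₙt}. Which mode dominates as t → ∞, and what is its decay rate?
Eigenvalues: λₙ = 2.1n²π²/1.277².
First three modes:
  n=1: λ₁ = 2.1π²/1.277² ≈ 12.71
  n=2: λ₂ = 8.4π²/1.277² ≈ 50.839 (4× faster decay)
  n=3: λ₃ = 18.9π²/1.277² ≈ 114.388 (9× faster decay)
As t → ∞, higher modes decay exponentially faster. The n=1 mode dominates: T ~ c₁ sin(πx/1.277) e^{-λ₁t}.
Decay rate: λ₁ = 2.1π²/1.277² ≈ 12.71.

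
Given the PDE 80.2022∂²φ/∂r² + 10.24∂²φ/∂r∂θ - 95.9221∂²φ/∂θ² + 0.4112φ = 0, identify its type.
The second-order coefficients are A = 80.2022, B = 10.24, C = -95.9221. Since B² - 4AC = 30877.51139448 > 0, this is a hyperbolic PDE.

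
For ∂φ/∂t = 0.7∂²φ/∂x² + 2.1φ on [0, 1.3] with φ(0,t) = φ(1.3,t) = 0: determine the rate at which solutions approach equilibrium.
Eigenvalues: λₙ = 0.7n²π²/1.3² - 2.1.
First three modes:
  n=1: λ₁ = 0.7π²/1.3² - 2.1 ≈ 1.988
  n=2: λ₂ = 2.8π²/1.3² - 2.1 ≈ 14.252
  n=3: λ₃ = 6.3π²/1.3² - 2.1 ≈ 34.692
Since 0.7π²/1.3² ≈ 4.088 > 2.1, all λₙ > 0.
The n=1 mode decays slowest → dominates as t → ∞.
Asymptotic: φ ~ c₁ sin(πx/1.3) e^{-λ₁t} with decay rate λ₁ ≈ 1.988.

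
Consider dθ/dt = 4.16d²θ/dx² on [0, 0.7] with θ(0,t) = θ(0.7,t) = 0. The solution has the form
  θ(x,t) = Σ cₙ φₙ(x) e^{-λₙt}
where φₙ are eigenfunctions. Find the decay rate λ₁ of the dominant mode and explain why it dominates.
Eigenvalues: λₙ = 4.16n²π²/0.7².
First three modes:
  n=1: λ₁ = 4.16π²/0.7² ≈ 83.791
  n=2: λ₂ = 16.64π²/0.7² ≈ 335.164 (4× faster decay)
  n=3: λ₃ = 37.44π²/0.7² ≈ 754.118 (9× faster decay)
As t → ∞, higher modes decay exponentially faster. The n=1 mode dominates: θ ~ c₁ sin(πx/0.7) e^{-λ₁t}.
Decay rate: λ₁ = 4.16π²/0.7² ≈ 83.791.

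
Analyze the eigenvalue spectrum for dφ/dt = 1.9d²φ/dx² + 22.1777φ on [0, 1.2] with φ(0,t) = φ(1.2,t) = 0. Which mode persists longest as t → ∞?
Eigenvalues: λₙ = 1.9n²π²/1.2² - 22.1777.
First three modes:
  n=1: λ₁ = 1.9π²/1.2² - 22.1777 ≈ -9.155
  n=2: λ₂ = 7.6π²/1.2² - 22.1777 ≈ 29.912
  n=3: λ₃ = 17.1π²/1.2² - 22.1777 ≈ 95.024
Since 1.9π²/1.2² ≈ 13.022 < 22.1777, λ₁ < 0.
The n=1 mode grows fastest (−λₙ is largest for n=1) → dominates.
Asymptotic: φ ~ c₁ sin(πx/1.2) e^{9.155t} (exponential growth at rate −λ₁ ≈ 9.155).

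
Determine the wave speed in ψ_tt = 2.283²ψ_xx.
Speed = 2.283. Information travels along characteristics x = x₀ ± 2.283t.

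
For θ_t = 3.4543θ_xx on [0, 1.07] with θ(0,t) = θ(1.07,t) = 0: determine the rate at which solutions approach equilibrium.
Eigenvalues: λₙ = 3.4543n²π²/1.07².
First three modes:
  n=1: λ₁ = 3.4543π²/1.07² ≈ 29.778
  n=2: λ₂ = 13.8172π²/1.07² ≈ 119.111 (4× faster decay)
  n=3: λ₃ = 31.0887π²/1.07² ≈ 268 (9× faster decay)
As t → ∞, higher modes decay exponentially faster. The n=1 mode dominates: θ ~ c₁ sin(πx/1.07) e^{-λ₁t}.
Decay rate: λ₁ = 3.4543π²/1.07² ≈ 29.778.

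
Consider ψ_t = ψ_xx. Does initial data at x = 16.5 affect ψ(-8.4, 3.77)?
Yes, for any finite x. The heat equation has infinite propagation speed, so all initial data affects all points at any t > 0.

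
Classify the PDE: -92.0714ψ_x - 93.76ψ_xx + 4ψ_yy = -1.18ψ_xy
Rewriting in standard form: -93.76ψ_xx + 1.18ψ_xy + 4ψ_yy - 92.0714ψ_x = 0. A = -93.76, B = 1.18, C = 4. Discriminant B² - 4AC = 1501.5524. Since 1501.5524 > 0, hyperbolic.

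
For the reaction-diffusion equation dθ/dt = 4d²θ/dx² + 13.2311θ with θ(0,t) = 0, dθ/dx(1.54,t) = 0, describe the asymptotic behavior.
θ grows unboundedly. Reaction dominates diffusion (r=13.2311 > κπ²/(4L²)≈4.16); solution grows exponentially.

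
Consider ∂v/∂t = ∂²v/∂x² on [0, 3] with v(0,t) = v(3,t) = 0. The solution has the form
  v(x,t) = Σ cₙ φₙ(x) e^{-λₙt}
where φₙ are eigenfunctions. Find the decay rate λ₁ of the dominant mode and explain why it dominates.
Eigenvalues: λₙ = n²π²/3².
First three modes:
  n=1: λ₁ = π²/3² ≈ 1.097
  n=2: λ₂ = 4π²/3² ≈ 4.386 (4× faster decay)
  n=3: λ₃ = 9π²/3² ≈ 9.87 (9× faster decay)
As t → ∞, higher modes decay exponentially faster. The n=1 mode dominates: v ~ c₁ sin(πx/3) e^{-λ₁t}.
Decay rate: λ₁ = π²/3² ≈ 1.097.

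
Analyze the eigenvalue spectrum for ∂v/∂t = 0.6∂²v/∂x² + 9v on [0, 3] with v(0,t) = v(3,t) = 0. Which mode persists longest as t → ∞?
Eigenvalues: λₙ = 0.6n²π²/3² - 9.
First three modes:
  n=1: λ₁ = 0.6π²/3² - 9 ≈ -8.342
  n=2: λ₂ = 2.4π²/3² - 9 ≈ -6.368
  n=3: λ₃ = 5.4π²/3² - 9 ≈ -3.078
Since 0.6π²/3² ≈ 0.658 < 9, λ₁ < 0.
The n=1 mode grows fastest (−λₙ is largest for n=1) → dominates.
Asymptotic: v ~ c₁ sin(πx/3) e^{8.342t} (exponential growth at rate −λ₁ ≈ 8.342).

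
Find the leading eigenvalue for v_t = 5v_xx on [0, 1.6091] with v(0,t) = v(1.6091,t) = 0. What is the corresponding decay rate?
Eigenvalues: λₙ = 5n²π²/1.6091².
First three modes:
  n=1: λ₁ = 5π²/1.6091² ≈ 19.059
  n=2: λ₂ = 20π²/1.6091² ≈ 76.237 (4× faster decay)
  n=3: λ₃ = 45π²/1.6091² ≈ 171.532 (9× faster decay)
As t → ∞, higher modes decay exponentially faster. The n=1 mode dominates: v ~ c₁ sin(πx/1.6091) e^{-λ₁t}.
Decay rate: λ₁ = 5π²/1.6091² ≈ 19.059.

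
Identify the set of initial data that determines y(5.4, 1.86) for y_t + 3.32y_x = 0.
A single point: x = -0.7752. The characteristic through (5.4, 1.86) is x - 3.32t = const, so x = 5.4 - 3.32·1.86 = -0.7752.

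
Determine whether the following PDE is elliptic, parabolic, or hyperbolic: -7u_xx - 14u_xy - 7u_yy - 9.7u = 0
Coefficients: A = -7, B = -14, C = -7. B² - 4AC = 0, which is zero, so the equation is parabolic.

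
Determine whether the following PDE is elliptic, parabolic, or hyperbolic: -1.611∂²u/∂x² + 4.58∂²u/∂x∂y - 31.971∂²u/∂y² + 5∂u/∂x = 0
Coefficients: A = -1.611, B = 4.58, C = -31.971. B² - 4AC = -185.044724, which is negative, so the equation is elliptic.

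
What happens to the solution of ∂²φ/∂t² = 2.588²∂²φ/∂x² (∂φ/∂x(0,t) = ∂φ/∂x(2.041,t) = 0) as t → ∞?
φ oscillates about a mean that drifts linearly in t (generically unbounded; no decay). There is no damping, so the nonconstant modes persist as standing waves (energy conserved, no decay). But with Neumann conditions at both ends the constant mode has eigenvalue 0: the spatial mean M(t) of φ satisfies M'' = 0, so M(t) = M(0) + M'(0)·t. Unless the initial velocity has zero mean (∫φ_t(x,0)dx = 0), the solution grows linearly in t (unbounded, though not exponentially); if it does have zero mean, the solution stays bounded and simply oscillates.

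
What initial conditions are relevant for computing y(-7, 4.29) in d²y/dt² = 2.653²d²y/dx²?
Domain of dependence: [-18.38137, 4.38137]. Signals travel at speed 2.653, so data within |x - -7| ≤ 2.653·4.29 = 11.38137 can reach the point.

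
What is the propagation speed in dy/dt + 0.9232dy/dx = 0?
Speed = 0.9232. Information travels along x - 0.9232t = const (rightward).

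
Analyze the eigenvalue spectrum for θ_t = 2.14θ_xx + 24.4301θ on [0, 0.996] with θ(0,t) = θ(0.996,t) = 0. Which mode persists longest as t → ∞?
Eigenvalues: λₙ = 2.14n²π²/0.996² - 24.4301.
First three modes:
  n=1: λ₁ = 2.14π²/0.996² - 24.4301 ≈ -3.139
  n=2: λ₂ = 8.56π²/0.996² - 24.4301 ≈ 60.734
  n=3: λ₃ = 19.26π²/0.996² - 24.4301 ≈ 167.188
Since 2.14π²/0.996² ≈ 21.291 < 24.4301, λ₁ < 0.
The n=1 mode grows fastest (−λₙ is largest for n=1) → dominates.
Asymptotic: θ ~ c₁ sin(πx/0.996) e^{3.139t} (exponential growth at rate −λ₁ ≈ 3.139).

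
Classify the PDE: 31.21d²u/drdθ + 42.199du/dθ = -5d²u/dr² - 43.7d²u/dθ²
Rewriting in standard form: 5d²u/dr² + 31.21d²u/drdθ + 43.7d²u/dθ² + 42.199du/dθ = 0. A = 5, B = 31.21, C = 43.7. Discriminant B² - 4AC = 100.0641. Since 100.0641 > 0, hyperbolic.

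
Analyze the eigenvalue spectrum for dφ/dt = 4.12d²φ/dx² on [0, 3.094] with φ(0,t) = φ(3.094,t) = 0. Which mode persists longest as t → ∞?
Eigenvalues: λₙ = 4.12n²π²/3.094².
First three modes:
  n=1: λ₁ = 4.12π²/3.094² ≈ 4.248
  n=2: λ₂ = 16.48π²/3.094² ≈ 16.991 (4× faster decay)
  n=3: λ₃ = 37.08π²/3.094² ≈ 38.23 (9× faster decay)
As t → ∞, higher modes decay exponentially faster. The n=1 mode dominates: φ ~ c₁ sin(πx/3.094) e^{-λ₁t}.
Decay rate: λ₁ = 4.12π²/3.094² ≈ 4.248.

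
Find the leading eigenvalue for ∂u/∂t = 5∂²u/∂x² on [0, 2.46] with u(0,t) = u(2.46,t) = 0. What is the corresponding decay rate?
Eigenvalues: λₙ = 5n²π²/2.46².
First three modes:
  n=1: λ₁ = 5π²/2.46² ≈ 8.155
  n=2: λ₂ = 20π²/2.46² ≈ 32.618 (4× faster decay)
  n=3: λ₃ = 45π²/2.46² ≈ 73.391 (9× faster decay)
As t → ∞, higher modes decay exponentially faster. The n=1 mode dominates: u ~ c₁ sin(πx/2.46) e^{-λ₁t}.
Decay rate: λ₁ = 5π²/2.46² ≈ 8.155.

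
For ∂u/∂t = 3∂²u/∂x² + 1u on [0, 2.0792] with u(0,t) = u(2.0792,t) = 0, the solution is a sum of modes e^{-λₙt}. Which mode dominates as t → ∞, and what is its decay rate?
Eigenvalues: λₙ = 3n²π²/2.0792² - 1.
First three modes:
  n=1: λ₁ = 3π²/2.0792² - 1 ≈ 5.849
  n=2: λ₂ = 12π²/2.0792² - 1 ≈ 26.396
  n=3: λ₃ = 27π²/2.0792² - 1 ≈ 60.641
Since 3π²/2.0792² ≈ 6.849 > 1, all λₙ > 0.
The n=1 mode decays slowest → dominates as t → ∞.
Asymptotic: u ~ c₁ sin(πx/2.0792) e^{-λ₁t} with decay rate λ₁ ≈ 5.849.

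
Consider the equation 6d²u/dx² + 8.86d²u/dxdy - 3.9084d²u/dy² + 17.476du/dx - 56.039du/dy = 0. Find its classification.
Hyperbolic. (A = 6, B = 8.86, C = -3.9084 gives B² - 4AC = 172.3012.)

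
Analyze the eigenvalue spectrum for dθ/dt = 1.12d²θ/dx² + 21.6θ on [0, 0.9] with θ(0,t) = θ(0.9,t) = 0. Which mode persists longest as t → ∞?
Eigenvalues: λₙ = 1.12n²π²/0.9² - 21.6.
First three modes:
  n=1: λ₁ = 1.12π²/0.9² - 21.6 ≈ -7.953
  n=2: λ₂ = 4.48π²/0.9² - 21.6 ≈ 32.987
  n=3: λ₃ = 10.08π²/0.9² - 21.6 ≈ 101.222
Since 1.12π²/0.9² ≈ 13.647 < 21.6, λ₁ < 0.
The n=1 mode grows fastest (−λₙ is largest for n=1) → dominates.
Asymptotic: θ ~ c₁ sin(πx/0.9) e^{7.953t} (exponential growth at rate −λ₁ ≈ 7.953).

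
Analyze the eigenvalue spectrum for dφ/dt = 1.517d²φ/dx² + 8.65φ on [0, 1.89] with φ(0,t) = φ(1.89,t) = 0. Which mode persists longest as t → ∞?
Eigenvalues: λₙ = 1.517n²π²/1.89² - 8.65.
First three modes:
  n=1: λ₁ = 1.517π²/1.89² - 8.65 ≈ -4.459
  n=2: λ₂ = 6.068π²/1.89² - 8.65 ≈ 8.116
  n=3: λ₃ = 13.653π²/1.89² - 8.65 ≈ 29.073
Since 1.517π²/1.89² ≈ 4.191 < 8.65, λ₁ < 0.
The n=1 mode grows fastest (−λₙ is largest for n=1) → dominates.
Asymptotic: φ ~ c₁ sin(πx/1.89) e^{4.459t} (exponential growth at rate −λ₁ ≈ 4.459).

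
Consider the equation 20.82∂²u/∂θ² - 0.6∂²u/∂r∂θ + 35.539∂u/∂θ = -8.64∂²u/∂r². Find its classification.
Rewriting in standard form: 8.64∂²u/∂r² - 0.6∂²u/∂r∂θ + 20.82∂²u/∂θ² + 35.539∂u/∂θ = 0. Elliptic. (A = 8.64, B = -0.6, C = 20.82 gives B² - 4AC = -719.1792.)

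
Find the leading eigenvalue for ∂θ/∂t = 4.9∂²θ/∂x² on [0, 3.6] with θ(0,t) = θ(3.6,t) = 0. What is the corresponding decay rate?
Eigenvalues: λₙ = 4.9n²π²/3.6².
First three modes:
  n=1: λ₁ = 4.9π²/3.6² ≈ 3.732
  n=2: λ₂ = 19.6π²/3.6² ≈ 14.926 (4× faster decay)
  n=3: λ₃ = 44.1π²/3.6² ≈ 33.584 (9× faster decay)
As t → ∞, higher modes decay exponentially faster. The n=1 mode dominates: θ ~ c₁ sin(πx/3.6) e^{-λ₁t}.
Decay rate: λ₁ = 4.9π²/3.6² ≈ 3.732.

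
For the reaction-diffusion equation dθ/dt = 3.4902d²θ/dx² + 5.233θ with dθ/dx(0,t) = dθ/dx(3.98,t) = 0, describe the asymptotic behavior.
θ grows unboundedly. With Neumann BCs the constant mode has diffusion eigenvalue 0, so any r > 0 makes it grow like e^(5.233t); solution grows exponentially.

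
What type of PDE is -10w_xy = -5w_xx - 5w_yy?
Rewriting in standard form: 5w_xx - 10w_xy + 5w_yy = 0. With A = 5, B = -10, C = 5, the discriminant is 0. This is a parabolic PDE.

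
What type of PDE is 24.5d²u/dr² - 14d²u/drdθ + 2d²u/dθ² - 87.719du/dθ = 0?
With A = 24.5, B = -14, C = 2, the discriminant is 0. This is a parabolic PDE.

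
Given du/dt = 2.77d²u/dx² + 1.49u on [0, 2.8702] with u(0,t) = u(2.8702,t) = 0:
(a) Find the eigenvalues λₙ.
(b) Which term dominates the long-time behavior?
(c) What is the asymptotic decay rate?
Eigenvalues: λₙ = 2.77n²π²/2.8702² - 1.49.
First three modes:
  n=1: λ₁ = 2.77π²/2.8702² - 1.49 ≈ 1.829
  n=2: λ₂ = 11.08π²/2.8702² - 1.49 ≈ 11.784
  n=3: λ₃ = 24.93π²/2.8702² - 1.49 ≈ 28.377
Since 2.77π²/2.8702² ≈ 3.319 > 1.49, all λₙ > 0.
The n=1 mode decays slowest → dominates as t → ∞.
Asymptotic: u ~ c₁ sin(πx/2.8702) e^{-λ₁t} with decay rate λ₁ ≈ 1.829.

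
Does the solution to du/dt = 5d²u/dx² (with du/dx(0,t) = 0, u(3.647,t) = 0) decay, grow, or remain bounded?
u → 0. Heat escapes through the Dirichlet boundary.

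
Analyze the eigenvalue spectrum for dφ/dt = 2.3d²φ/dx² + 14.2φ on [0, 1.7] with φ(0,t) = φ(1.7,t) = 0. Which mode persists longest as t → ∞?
Eigenvalues: λₙ = 2.3n²π²/1.7² - 14.2.
First three modes:
  n=1: λ₁ = 2.3π²/1.7² - 14.2 ≈ -6.345
  n=2: λ₂ = 9.2π²/1.7² - 14.2 ≈ 17.219
  n=3: λ₃ = 20.7π²/1.7² - 14.2 ≈ 56.492
Since 2.3π²/1.7² ≈ 7.855 < 14.2, λ₁ < 0.
The n=1 mode grows fastest (−λₙ is largest for n=1) → dominates.
Asymptotic: φ ~ c₁ sin(πx/1.7) e^{6.345t} (exponential growth at rate −λ₁ ≈ 6.345).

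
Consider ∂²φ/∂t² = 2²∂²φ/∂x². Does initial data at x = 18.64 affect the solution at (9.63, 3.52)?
No. The domain of dependence is [2.59, 16.67], and 18.64 is outside this interval.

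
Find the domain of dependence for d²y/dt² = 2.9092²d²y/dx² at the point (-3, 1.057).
Domain of dependence: [-6.0750244, 0.0750244]. Signals travel at speed 2.9092, so data within |x - -3| ≤ 2.9092·1.057 = 3.0750244 can reach the point.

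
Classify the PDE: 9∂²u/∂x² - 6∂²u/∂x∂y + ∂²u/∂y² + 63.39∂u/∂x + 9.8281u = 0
A = 9, B = -6, C = 1. Discriminant B² - 4AC = 0. Since 0 = 0, parabolic.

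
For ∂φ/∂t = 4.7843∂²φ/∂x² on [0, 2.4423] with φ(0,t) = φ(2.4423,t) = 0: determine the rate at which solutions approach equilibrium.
Eigenvalues: λₙ = 4.7843n²π²/2.4423².
First three modes:
  n=1: λ₁ = 4.7843π²/2.4423² ≈ 7.916
  n=2: λ₂ = 19.1372π²/2.4423² ≈ 31.665 (4× faster decay)
  n=3: λ₃ = 43.0587π²/2.4423² ≈ 71.246 (9× faster decay)
As t → ∞, higher modes decay exponentially faster. The n=1 mode dominates: φ ~ c₁ sin(πx/2.4423) e^{-λ₁t}.
Decay rate: λ₁ = 4.7843π²/2.4423² ≈ 7.916.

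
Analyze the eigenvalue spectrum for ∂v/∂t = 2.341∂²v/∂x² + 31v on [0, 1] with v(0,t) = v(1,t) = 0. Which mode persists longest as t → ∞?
Eigenvalues: λₙ = 2.341n²π²/1² - 31.
First three modes:
  n=1: λ₁ = 2.341π² - 31 ≈ -7.895
  n=2: λ₂ = 9.364π² - 31 ≈ 61.419
  n=3: λ₃ = 21.069π² - 31 ≈ 176.943
Since 2.341π² ≈ 23.105 < 31, λ₁ < 0.
The n=1 mode grows fastest (−λₙ is largest for n=1) → dominates.
Asymptotic: v ~ c₁ sin(πx/1) e^{7.895t} (exponential growth at rate −λ₁ ≈ 7.895).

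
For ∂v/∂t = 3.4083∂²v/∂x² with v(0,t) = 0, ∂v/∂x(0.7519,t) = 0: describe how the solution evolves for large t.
v → 0. Heat escapes through the Dirichlet boundary.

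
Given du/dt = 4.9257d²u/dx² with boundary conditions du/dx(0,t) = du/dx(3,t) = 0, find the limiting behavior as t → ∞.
u → constant (steady state). Heat is conserved (no flux at boundaries); solution approaches the spatial average.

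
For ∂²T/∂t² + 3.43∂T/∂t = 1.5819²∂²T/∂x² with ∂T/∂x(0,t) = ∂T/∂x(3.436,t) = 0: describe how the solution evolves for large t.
T → constant (steady state). Damping (γ=3.43) dissipates the nonconstant modes; with Neumann BCs the spatial average obeys M''+γM'=0 and tends to a finite limit.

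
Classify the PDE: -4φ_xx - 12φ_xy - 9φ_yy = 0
A = -4, B = -12, C = -9. Discriminant B² - 4AC = 0. Since 0 = 0, parabolic.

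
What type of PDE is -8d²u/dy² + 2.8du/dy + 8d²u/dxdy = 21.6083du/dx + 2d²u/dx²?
Rewriting in standard form: -2d²u/dx² + 8d²u/dxdy - 8d²u/dy² - 21.6083du/dx + 2.8du/dy = 0. With A = -2, B = 8, C = -8, the discriminant is 0. This is a parabolic PDE.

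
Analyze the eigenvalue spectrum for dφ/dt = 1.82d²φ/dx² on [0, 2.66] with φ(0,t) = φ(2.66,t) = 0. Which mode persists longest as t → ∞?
Eigenvalues: λₙ = 1.82n²π²/2.66².
First three modes:
  n=1: λ₁ = 1.82π²/2.66² ≈ 2.539
  n=2: λ₂ = 7.28π²/2.66² ≈ 10.155 (4× faster decay)
  n=3: λ₃ = 16.38π²/2.66² ≈ 22.848 (9× faster decay)
As t → ∞, higher modes decay exponentially faster. The n=1 mode dominates: φ ~ c₁ sin(πx/2.66) e^{-λ₁t}.
Decay rate: λ₁ = 1.82π²/2.66² ≈ 2.539.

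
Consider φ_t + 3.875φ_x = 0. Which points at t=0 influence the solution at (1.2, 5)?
A single point: x = -18.175. The characteristic through (1.2, 5) is x - 3.875t = const, so x = 1.2 - 3.875·5 = -18.175.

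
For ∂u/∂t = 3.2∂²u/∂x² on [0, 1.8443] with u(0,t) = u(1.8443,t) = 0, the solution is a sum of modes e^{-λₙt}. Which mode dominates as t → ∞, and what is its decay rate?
Eigenvalues: λₙ = 3.2n²π²/1.8443².
First three modes:
  n=1: λ₁ = 3.2π²/1.8443² ≈ 9.285
  n=2: λ₂ = 12.8π²/1.8443² ≈ 37.14 (4× faster decay)
  n=3: λ₃ = 28.8π²/1.8443² ≈ 83.566 (9× faster decay)
As t → ∞, higher modes decay exponentially faster. The n=1 mode dominates: u ~ c₁ sin(πx/1.8443) e^{-λ₁t}.
Decay rate: λ₁ = 3.2π²/1.8443² ≈ 9.285.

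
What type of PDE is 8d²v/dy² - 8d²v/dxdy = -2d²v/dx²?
Rewriting in standard form: 2d²v/dx² - 8d²v/dxdy + 8d²v/dy² = 0. With A = 2, B = -8, C = 8, the discriminant is 0. This is a parabolic PDE.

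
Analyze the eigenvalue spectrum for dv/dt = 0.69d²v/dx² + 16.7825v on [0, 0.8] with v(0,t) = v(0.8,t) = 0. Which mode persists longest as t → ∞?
Eigenvalues: λₙ = 0.69n²π²/0.8² - 16.7825.
First three modes:
  n=1: λ₁ = 0.69π²/0.8² - 16.7825 ≈ -6.142
  n=2: λ₂ = 2.76π²/0.8² - 16.7825 ≈ 25.78
  n=3: λ₃ = 6.21π²/0.8² - 16.7825 ≈ 78.984
Since 0.69π²/0.8² ≈ 10.641 < 16.7825, λ₁ < 0.
The n=1 mode grows fastest (−λₙ is largest for n=1) → dominates.
Asymptotic: v ~ c₁ sin(πx/0.8) e^{6.142t} (exponential growth at rate −λ₁ ≈ 6.142).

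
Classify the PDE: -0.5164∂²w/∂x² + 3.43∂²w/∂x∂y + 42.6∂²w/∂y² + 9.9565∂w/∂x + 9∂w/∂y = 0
A = -0.5164, B = 3.43, C = 42.6. Discriminant B² - 4AC = 99.75946. Since 99.75946 > 0, hyperbolic.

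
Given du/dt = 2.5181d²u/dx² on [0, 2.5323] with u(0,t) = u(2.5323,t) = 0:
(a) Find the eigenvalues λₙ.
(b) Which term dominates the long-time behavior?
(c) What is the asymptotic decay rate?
Eigenvalues: λₙ = 2.5181n²π²/2.5323².
First three modes:
  n=1: λ₁ = 2.5181π²/2.5323² ≈ 3.876
  n=2: λ₂ = 10.0724π²/2.5323² ≈ 15.503 (4× faster decay)
  n=3: λ₃ = 22.6629π²/2.5323² ≈ 34.881 (9× faster decay)
As t → ∞, higher modes decay exponentially faster. The n=1 mode dominates: u ~ c₁ sin(πx/2.5323) e^{-λ₁t}.
Decay rate: λ₁ = 2.5181π²/2.5323² ≈ 3.876.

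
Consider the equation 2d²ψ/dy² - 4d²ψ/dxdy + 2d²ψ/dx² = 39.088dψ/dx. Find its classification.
Rewriting in standard form: 2d²ψ/dx² - 4d²ψ/dxdy + 2d²ψ/dy² - 39.088dψ/dx = 0. Parabolic. (A = 2, B = -4, C = 2 gives B² - 4AC = 0.)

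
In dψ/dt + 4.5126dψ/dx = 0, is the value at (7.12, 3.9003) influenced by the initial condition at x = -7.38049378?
No. Only data at x = -10.48049378 affects (7.12, 3.9003). Advection has one-way propagation along characteristics.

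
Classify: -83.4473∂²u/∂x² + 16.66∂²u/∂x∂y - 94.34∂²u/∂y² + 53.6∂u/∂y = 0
Elliptic (discriminant = -31212.117528).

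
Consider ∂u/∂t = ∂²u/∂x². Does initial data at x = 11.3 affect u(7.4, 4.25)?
Yes, for any finite x. The heat equation has infinite propagation speed, so all initial data affects all points at any t > 0.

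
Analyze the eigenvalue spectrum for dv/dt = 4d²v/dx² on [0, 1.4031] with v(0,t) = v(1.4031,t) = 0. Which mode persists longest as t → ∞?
Eigenvalues: λₙ = 4n²π²/1.4031².
First three modes:
  n=1: λ₁ = 4π²/1.4031² ≈ 20.053
  n=2: λ₂ = 16π²/1.4031² ≈ 80.213 (4× faster decay)
  n=3: λ₃ = 36π²/1.4031² ≈ 180.478 (9× faster decay)
As t → ∞, higher modes decay exponentially faster. The n=1 mode dominates: v ~ c₁ sin(πx/1.4031) e^{-λ₁t}.
Decay rate: λ₁ = 4π²/1.4031² ≈ 20.053.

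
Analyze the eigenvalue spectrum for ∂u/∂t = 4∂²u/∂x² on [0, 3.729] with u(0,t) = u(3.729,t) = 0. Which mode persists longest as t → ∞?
Eigenvalues: λₙ = 4n²π²/3.729².
First three modes:
  n=1: λ₁ = 4π²/3.729² ≈ 2.839
  n=2: λ₂ = 16π²/3.729² ≈ 11.356 (4× faster decay)
  n=3: λ₃ = 36π²/3.729² ≈ 25.552 (9× faster decay)
As t → ∞, higher modes decay exponentially faster. The n=1 mode dominates: u ~ c₁ sin(πx/3.729) e^{-λ₁t}.
Decay rate: λ₁ = 4π²/3.729² ≈ 2.839.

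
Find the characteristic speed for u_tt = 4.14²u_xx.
Speed = 4.14. Information travels along characteristics x = x₀ ± 4.14t.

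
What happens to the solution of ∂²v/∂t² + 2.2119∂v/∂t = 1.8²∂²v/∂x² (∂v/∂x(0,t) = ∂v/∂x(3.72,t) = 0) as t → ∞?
v → constant (steady state). Damping (γ=2.2119) dissipates the nonconstant modes; with Neumann BCs the spatial average obeys M''+γM'=0 and tends to a finite limit.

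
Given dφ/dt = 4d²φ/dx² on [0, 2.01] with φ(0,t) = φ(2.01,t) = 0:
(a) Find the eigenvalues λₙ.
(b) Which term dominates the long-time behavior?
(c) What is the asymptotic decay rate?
Eigenvalues: λₙ = 4n²π²/2.01².
First three modes:
  n=1: λ₁ = 4π²/2.01² ≈ 9.772
  n=2: λ₂ = 16π²/2.01² ≈ 39.087 (4× faster decay)
  n=3: λ₃ = 36π²/2.01² ≈ 87.945 (9× faster decay)
As t → ∞, higher modes decay exponentially faster. The n=1 mode dominates: φ ~ c₁ sin(πx/2.01) e^{-λ₁t}.
Decay rate: λ₁ = 4π²/2.01² ≈ 9.772.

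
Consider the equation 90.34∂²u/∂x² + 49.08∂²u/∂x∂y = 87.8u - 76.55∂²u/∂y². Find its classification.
Rewriting in standard form: 90.34∂²u/∂x² + 49.08∂²u/∂x∂y + 76.55∂²u/∂y² - 87.8u = 0. Elliptic. (A = 90.34, B = 49.08, C = 76.55 gives B² - 4AC = -25253.2616.)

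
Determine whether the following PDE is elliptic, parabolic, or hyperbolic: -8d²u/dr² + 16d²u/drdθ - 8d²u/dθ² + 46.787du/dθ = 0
Coefficients: A = -8, B = 16, C = -8. B² - 4AC = 0, which is zero, so the equation is parabolic.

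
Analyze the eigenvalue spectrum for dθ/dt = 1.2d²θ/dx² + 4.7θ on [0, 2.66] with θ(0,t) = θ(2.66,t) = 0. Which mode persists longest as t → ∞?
Eigenvalues: λₙ = 1.2n²π²/2.66² - 4.7.
First three modes:
  n=1: λ₁ = 1.2π²/2.66² - 4.7 ≈ -3.026
  n=2: λ₂ = 4.8π²/2.66² - 4.7 ≈ 1.995
  n=3: λ₃ = 10.8π²/2.66² - 4.7 ≈ 10.365
Since 1.2π²/2.66² ≈ 1.674 < 4.7, λ₁ < 0.
The n=1 mode grows fastest (−λₙ is largest for n=1) → dominates.
Asymptotic: θ ~ c₁ sin(πx/2.66) e^{3.026t} (exponential growth at rate −λ₁ ≈ 3.026).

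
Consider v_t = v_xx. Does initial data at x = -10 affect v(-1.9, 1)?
Yes, for any finite x. The heat equation has infinite propagation speed, so all initial data affects all points at any t > 0.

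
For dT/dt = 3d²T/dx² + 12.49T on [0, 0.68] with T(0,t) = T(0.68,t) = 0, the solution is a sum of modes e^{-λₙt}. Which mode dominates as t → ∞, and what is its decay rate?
Eigenvalues: λₙ = 3n²π²/0.68² - 12.49.
First three modes:
  n=1: λ₁ = 3π²/0.68² - 12.49 ≈ 51.543
  n=2: λ₂ = 12π²/0.68² - 12.49 ≈ 243.642
  n=3: λ₃ = 27π²/0.68² - 12.49 ≈ 563.806
Since 3π²/0.68² ≈ 64.033 > 12.49, all λₙ > 0.
The n=1 mode decays slowest → dominates as t → ∞.
Asymptotic: T ~ c₁ sin(πx/0.68) e^{-λ₁t} with decay rate λ₁ ≈ 51.543.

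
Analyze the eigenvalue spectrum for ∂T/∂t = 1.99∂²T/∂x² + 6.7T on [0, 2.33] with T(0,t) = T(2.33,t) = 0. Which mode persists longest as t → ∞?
Eigenvalues: λₙ = 1.99n²π²/2.33² - 6.7.
First three modes:
  n=1: λ₁ = 1.99π²/2.33² - 6.7 ≈ -3.082
  n=2: λ₂ = 7.96π²/2.33² - 6.7 ≈ 7.771
  n=3: λ₃ = 17.91π²/2.33² - 6.7 ≈ 25.86
Since 1.99π²/2.33² ≈ 3.618 < 6.7, λ₁ < 0.
The n=1 mode grows fastest (−λₙ is largest for n=1) → dominates.
Asymptotic: T ~ c₁ sin(πx/2.33) e^{3.082t} (exponential growth at rate −λ₁ ≈ 3.082).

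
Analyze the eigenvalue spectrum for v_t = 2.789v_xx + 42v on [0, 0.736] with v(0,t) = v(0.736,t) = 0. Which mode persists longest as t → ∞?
Eigenvalues: λₙ = 2.789n²π²/0.736² - 42.
First three modes:
  n=1: λ₁ = 2.789π²/0.736² - 42 ≈ 8.815
  n=2: λ₂ = 11.156π²/0.736² - 42 ≈ 161.26
  n=3: λ₃ = 25.101π²/0.736² - 42 ≈ 415.336
Since 2.789π²/0.736² ≈ 50.815 > 42, all λₙ > 0.
The n=1 mode decays slowest → dominates as t → ∞.
Asymptotic: v ~ c₁ sin(πx/0.736) e^{-λ₁t} with decay rate λ₁ ≈ 8.815.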